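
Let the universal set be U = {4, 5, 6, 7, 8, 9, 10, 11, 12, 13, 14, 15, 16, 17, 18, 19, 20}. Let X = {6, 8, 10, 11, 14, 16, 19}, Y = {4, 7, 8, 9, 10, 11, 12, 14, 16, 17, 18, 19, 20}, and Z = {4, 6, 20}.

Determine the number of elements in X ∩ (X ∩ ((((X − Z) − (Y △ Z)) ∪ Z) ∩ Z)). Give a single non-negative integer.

X − Z = {8, 10, 11, 14, 16, 19}
Y △ Z = {6, 7, 8, 9, 10, 11, 12, 14, 16, 17, 18, 19}
(X − Z) − (Y △ Z) = {}
((X − Z) − (Y △ Z)) ∪ Z = {4, 6, 20}
(((X − Z) − (Y △ Z)) ∪ Z) ∩ Z = {4, 6, 20}
X ∩ ((((X − Z) − (Y △ Z)) ∪ Z) ∩ Z) = {6}
X ∩ (X ∩ ((((X − Z) − (Y △ Z)) ∪ Z) ∩ Z)) = {6}
|X ∩ (X ∩ ((((X − Z) − (Y △ Z)) ∪ Z) ∩ Z))| = 1

1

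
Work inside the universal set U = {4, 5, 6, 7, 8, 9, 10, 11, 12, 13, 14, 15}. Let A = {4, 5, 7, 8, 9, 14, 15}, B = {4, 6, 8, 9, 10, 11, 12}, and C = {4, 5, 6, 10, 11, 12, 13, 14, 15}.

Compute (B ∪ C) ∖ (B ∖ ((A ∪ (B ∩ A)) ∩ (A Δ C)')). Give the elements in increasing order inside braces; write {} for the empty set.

{4, 5, 13, 14, 15}

B ∪ C = {4, 5, 6, 8, 9, 10, 11, 12, 13, 14, 15}
B ∩ A = {4, 8, 9}
A ∪ (B ∩ A) = {4, 5, 7, 8, 9, 14, 15}
A Δ C = {6, 7, 8, 9, 10, 11, 12, 13}
(A Δ C)' = {4, 5, 14, 15}
(A ∪ (B ∩ A)) ∩ (A Δ C)' = {4, 5, 14, 15}
B ∖ ((A ∪ (B ∩ A)) ∩ (A Δ C)') = {6, 8, 9, 10, 11, 12}
(B ∪ C) ∖ (B ∖ ((A ∪ (B ∩ A)) ∩ (A Δ C)')) = {4, 5, 13, 14, 15}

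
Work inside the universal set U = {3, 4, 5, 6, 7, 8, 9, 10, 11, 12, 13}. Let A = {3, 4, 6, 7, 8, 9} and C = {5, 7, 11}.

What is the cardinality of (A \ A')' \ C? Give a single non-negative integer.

3

A' = {5, 10, 11, 12, 13}
A \ A' = {3, 4, 6, 7, 8, 9}
(A \ A')' = {5, 10, 11, 12, 13}
(A \ A')' \ C = {10, 12, 13}
|(A \ A')' \ C| = 3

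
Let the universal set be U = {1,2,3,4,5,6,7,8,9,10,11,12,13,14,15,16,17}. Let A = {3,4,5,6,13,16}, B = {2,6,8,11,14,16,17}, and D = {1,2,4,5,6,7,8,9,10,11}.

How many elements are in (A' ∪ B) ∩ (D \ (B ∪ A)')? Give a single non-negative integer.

A' = {1,2,7,8,9,10,11,12,14,15,17}
A' ∪ B = {1,2,6,7,8,9,10,11,12,14,15,16,17}
B ∪ A = {2,3,4,5,6,8,11,13,14,16,17}
(B ∪ A)' = {1,7,9,10,12,15}
D \ (B ∪ A)' = {2,4,5,6,8,11}
(A' ∪ B) ∩ (D \ (B ∪ A)') = {2,6,8,11}
|(A' ∪ B) ∩ (D \ (B ∪ A)')| = 4

4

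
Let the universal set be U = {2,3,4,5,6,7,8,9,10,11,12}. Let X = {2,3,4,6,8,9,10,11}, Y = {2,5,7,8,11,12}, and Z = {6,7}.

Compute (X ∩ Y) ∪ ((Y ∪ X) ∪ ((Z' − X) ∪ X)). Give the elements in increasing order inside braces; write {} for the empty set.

X ∩ Y = {2,8,11}
Y ∪ X = {2,3,4,5,6,7,8,9,10,11,12}
Z' = {2,3,4,5,8,9,10,11,12}
Z' − X = {5,12}
(Z' − X) ∪ X = {2,3,4,5,6,8,9,10,11,12}
(Y ∪ X) ∪ ((Z' − X) ∪ X) = {2,3,4,5,6,7,8,9,10,11,12}
(X ∩ Y) ∪ ((Y ∪ X) ∪ ((Z' − X) ∪ X)) = {2,3,4,5,6,7,8,9,10,11,12}

{2,3,4,5,6,7,8,9,10,11,12}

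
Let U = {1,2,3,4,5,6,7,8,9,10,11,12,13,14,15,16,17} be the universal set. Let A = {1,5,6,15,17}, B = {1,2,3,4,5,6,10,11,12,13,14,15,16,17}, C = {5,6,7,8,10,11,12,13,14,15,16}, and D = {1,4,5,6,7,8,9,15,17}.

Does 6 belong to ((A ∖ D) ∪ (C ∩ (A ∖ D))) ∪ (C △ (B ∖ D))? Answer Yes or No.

Yes

6 ∈ A and 6 ∈ D, so 6 ∉ A ∖ D
6 ∈ A and 6 ∈ D, so 6 ∉ A ∖ D
6 ∈ C and 6 ∉ (A ∖ D), so 6 ∉ C ∩ (A ∖ D)
6 ∉ (A ∖ D) and 6 ∉ (C ∩ (A ∖ D)), so 6 ∉ (A ∖ D) ∪ (C ∩ (A ∖ D))
6 ∈ B and 6 ∈ D, so 6 ∉ B ∖ D
6 ∈ C and 6 ∉ (B ∖ D), so 6 ∈ C △ (B ∖ D)
6 ∉ ((A ∖ D) ∪ (C ∩ (A ∖ D))) and 6 ∈ (C △ (B ∖ D)), so 6 ∈ ((A ∖ D) ∪ (C ∩ (A ∖ D))) ∪ (C △ (B ∖ D))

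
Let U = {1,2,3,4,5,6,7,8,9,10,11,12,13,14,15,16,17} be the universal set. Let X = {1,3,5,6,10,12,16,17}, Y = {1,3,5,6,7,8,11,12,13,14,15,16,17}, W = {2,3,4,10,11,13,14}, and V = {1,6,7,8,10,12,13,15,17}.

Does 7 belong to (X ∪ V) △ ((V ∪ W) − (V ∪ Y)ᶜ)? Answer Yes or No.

No

7 ∉ X and 7 ∈ V, so 7 ∈ X ∪ V
7 ∈ V and 7 ∉ W, so 7 ∈ V ∪ W
7 ∈ V and 7 ∈ Y, so 7 ∈ V ∪ Y
7 ∉ (V ∪ Y)ᶜ since 7 ∈ (V ∪ Y)
7 ∈ (V ∪ W) and 7 ∉ (V ∪ Y)ᶜ, so 7 ∈ (V ∪ W) − (V ∪ Y)ᶜ
7 ∈ (X ∪ V) and 7 ∈ ((V ∪ W) − (V ∪ Y)ᶜ), so 7 ∉ (X ∪ V) △ ((V ∪ W) − (V ∪ Y)ᶜ)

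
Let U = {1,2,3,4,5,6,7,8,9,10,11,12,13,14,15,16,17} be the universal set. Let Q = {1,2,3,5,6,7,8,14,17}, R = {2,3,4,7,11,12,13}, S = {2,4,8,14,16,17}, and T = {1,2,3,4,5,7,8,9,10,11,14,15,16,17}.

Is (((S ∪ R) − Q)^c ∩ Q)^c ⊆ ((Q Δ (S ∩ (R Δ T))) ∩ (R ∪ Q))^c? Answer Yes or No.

S ∪ R = {2,3,4,7,8,11,12,13,14,16,17}
(S ∪ R) − Q = {4,11,12,13,16}
((S ∪ R) − Q)^c = {1,2,3,5,6,7,8,9,10,14,15,17}
((S ∪ R) − Q)^c ∩ Q = {1,2,3,5,6,7,8,14,17}
(((S ∪ R) − Q)^c ∩ Q)^c = {4,9,10,11,12,13,15,16}
R Δ T = {1,5,8,9,10,12,13,14,15,16,17}
S ∩ (R Δ T) = {8,14,16,17}
Q Δ (S ∩ (R Δ T)) = {1,2,3,5,6,7,16}
R ∪ Q = {1,2,3,4,5,6,7,8,11,12,13,14,17}
(Q Δ (S ∩ (R Δ T))) ∩ (R ∪ Q) = {1,2,3,5,6,7}
((Q Δ (S ∩ (R Δ T))) ∩ (R ∪ Q))^c = {4,8,9,10,11,12,13,14,15,16,17}
Every element of {4,9,10,11,12,13,15,16} is in {4,8,9,10,11,12,13,14,15,16,17}, so (((S ∪ R) − Q)^c ∩ Q)^c ⊆ ((Q Δ (S ∩ (R Δ T))) ∩ (R ∪ Q))^c.

Yes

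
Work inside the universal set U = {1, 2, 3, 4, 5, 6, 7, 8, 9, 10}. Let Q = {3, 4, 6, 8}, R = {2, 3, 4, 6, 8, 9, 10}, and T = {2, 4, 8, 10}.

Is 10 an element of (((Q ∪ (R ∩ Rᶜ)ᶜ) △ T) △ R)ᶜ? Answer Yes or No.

No

10 ∈ R, so 10 ∉ Rᶜ
10 ∈ R and 10 ∉ Rᶜ, so 10 ∉ R ∩ Rᶜ
10 ∈ (R ∩ Rᶜ)ᶜ since 10 ∉ (R ∩ Rᶜ)
10 ∉ Q and 10 ∈ (R ∩ Rᶜ)ᶜ, so 10 ∈ Q ∪ (R ∩ Rᶜ)ᶜ
10 ∈ (Q ∪ (R ∩ Rᶜ)ᶜ) and 10 ∈ T, so 10 ∉ (Q ∪ (R ∩ Rᶜ)ᶜ) △ T
10 ∉ ((Q ∪ (R ∩ Rᶜ)ᶜ) △ T) and 10 ∈ R, so 10 ∈ ((Q ∪ (R ∩ Rᶜ)ᶜ) △ T) △ R
10 ∉ (((Q ∪ (R ∩ Rᶜ)ᶜ) △ T) △ R)ᶜ since 10 ∈ (((Q ∪ (R ∩ Rᶜ)ᶜ) △ T) △ R)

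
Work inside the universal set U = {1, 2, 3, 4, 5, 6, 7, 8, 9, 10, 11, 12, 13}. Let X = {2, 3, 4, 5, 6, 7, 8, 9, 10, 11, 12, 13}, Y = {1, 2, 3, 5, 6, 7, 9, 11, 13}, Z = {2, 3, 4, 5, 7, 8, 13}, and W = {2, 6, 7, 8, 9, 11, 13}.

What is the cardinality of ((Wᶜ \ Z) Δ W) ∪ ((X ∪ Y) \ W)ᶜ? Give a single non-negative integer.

10

Wᶜ = {1, 3, 4, 5, 10, 12}
Wᶜ \ Z = {1, 10, 12}
(Wᶜ \ Z) Δ W = {1, 2, 6, 7, 8, 9, 10, 11, 12, 13}
X ∪ Y = {1, 2, 3, 4, 5, 6, 7, 8, 9, 10, 11, 12, 13}
(X ∪ Y) \ W = {1, 3, 4, 5, 10, 12}
((X ∪ Y) \ W)ᶜ = {2, 6, 7, 8, 9, 11, 13}
((Wᶜ \ Z) Δ W) ∪ ((X ∪ Y) \ W)ᶜ = {1, 2, 6, 7, 8, 9, 10, 11, 12, 13}
|((Wᶜ \ Z) Δ W) ∪ ((X ∪ Y) \ W)ᶜ| = 10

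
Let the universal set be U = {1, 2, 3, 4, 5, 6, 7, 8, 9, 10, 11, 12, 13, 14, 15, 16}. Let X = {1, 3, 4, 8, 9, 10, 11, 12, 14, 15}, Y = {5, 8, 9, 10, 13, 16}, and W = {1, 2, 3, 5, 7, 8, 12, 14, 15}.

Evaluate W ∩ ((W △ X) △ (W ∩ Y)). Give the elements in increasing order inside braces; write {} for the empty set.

W △ X = {2, 4, 5, 7, 9, 10, 11}
W ∩ Y = {5, 8}
(W △ X) △ (W ∩ Y) = {2, 4, 7, 8, 9, 10, 11}
W ∩ ((W △ X) △ (W ∩ Y)) = {2, 7, 8}

{2, 7, 8}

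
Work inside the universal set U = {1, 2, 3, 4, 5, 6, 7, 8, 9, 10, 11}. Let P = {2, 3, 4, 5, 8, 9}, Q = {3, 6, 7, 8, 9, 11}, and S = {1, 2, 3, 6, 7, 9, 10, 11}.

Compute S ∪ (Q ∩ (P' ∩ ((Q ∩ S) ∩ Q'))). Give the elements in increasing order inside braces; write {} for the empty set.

P' = {1, 6, 7, 10, 11}
Q ∩ S = {3, 6, 7, 9, 11}
Q' = {1, 2, 4, 5, 10}
(Q ∩ S) ∩ Q' = {}
P' ∩ ((Q ∩ S) ∩ Q') = {}
Q ∩ (P' ∩ ((Q ∩ S) ∩ Q')) = {}
S ∪ (Q ∩ (P' ∩ ((Q ∩ S) ∩ Q'))) = {1, 2, 3, 6, 7, 9, 10, 11}

{1, 2, 3, 6, 7, 9, 10, 11}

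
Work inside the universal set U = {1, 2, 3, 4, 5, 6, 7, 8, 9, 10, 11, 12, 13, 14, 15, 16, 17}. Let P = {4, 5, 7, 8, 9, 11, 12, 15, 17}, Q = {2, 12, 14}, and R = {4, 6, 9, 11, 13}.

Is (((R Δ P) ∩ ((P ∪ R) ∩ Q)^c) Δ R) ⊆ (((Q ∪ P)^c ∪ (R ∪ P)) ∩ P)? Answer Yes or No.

Yes

R Δ P = {5, 6, 7, 8, 12, 13, 15, 17}
P ∪ R = {4, 5, 6, 7, 8, 9, 11, 12, 13, 15, 17}
(P ∪ R) ∩ Q = {12}
((P ∪ R) ∩ Q)^c = {1, 2, 3, 4, 5, 6, 7, 8, 9, 10, 11, 13, 14, 15, 16, 17}
(R Δ P) ∩ ((P ∪ R) ∩ Q)^c = {5, 6, 7, 8, 13, 15, 17}
((R Δ P) ∩ ((P ∪ R) ∩ Q)^c) Δ R = {4, 5, 7, 8, 9, 11, 15, 17}
Q ∪ P = {2, 4, 5, 7, 8, 9, 11, 12, 14, 15, 17}
(Q ∪ P)^c = {1, 3, 6, 10, 13, 16}
R ∪ P = {4, 5, 6, 7, 8, 9, 11, 12, 13, 15, 17}
(Q ∪ P)^c ∪ (R ∪ P) = {1, 3, 4, 5, 6, 7, 8, 9, 10, 11, 12, 13, 15, 16, 17}
((Q ∪ P)^c ∪ (R ∪ P)) ∩ P = {4, 5, 7, 8, 9, 11, 12, 15, 17}
Every element of {4, 5, 7, 8, 9, 11, 15, 17} is in {4, 5, 7, 8, 9, 11, 12, 15, 17}, so ((R Δ P) ∩ ((P ∪ R) ∩ Q)^c) Δ R ⊆ ((Q ∪ P)^c ∪ (R ∪ P)) ∩ P.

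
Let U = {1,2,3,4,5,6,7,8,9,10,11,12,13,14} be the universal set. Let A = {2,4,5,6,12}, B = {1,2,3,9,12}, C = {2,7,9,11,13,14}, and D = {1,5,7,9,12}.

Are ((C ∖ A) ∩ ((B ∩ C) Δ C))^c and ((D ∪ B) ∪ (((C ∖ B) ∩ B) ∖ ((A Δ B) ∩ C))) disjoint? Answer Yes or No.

C ∖ A = {7,9,11,13,14}
B ∩ C = {2,9}
(B ∩ C) Δ C = {7,11,13,14}
(C ∖ A) ∩ ((B ∩ C) Δ C) = {7,11,13,14}
((C ∖ A) ∩ ((B ∩ C) Δ C))^c = {1,2,3,4,5,6,8,9,10,12}
D ∪ B = {1,2,3,5,7,9,12}
C ∖ B = {7,11,13,14}
(C ∖ B) ∩ B = {}
A Δ B = {1,3,4,5,6,9}
(A Δ B) ∩ C = {9}
((C ∖ B) ∩ B) ∖ ((A Δ B) ∩ C) = {}
(D ∪ B) ∪ (((C ∖ B) ∩ B) ∖ ((A Δ B) ∩ C)) = {1,2,3,5,7,9,12}
1 lies in both, so they are not disjoint.

No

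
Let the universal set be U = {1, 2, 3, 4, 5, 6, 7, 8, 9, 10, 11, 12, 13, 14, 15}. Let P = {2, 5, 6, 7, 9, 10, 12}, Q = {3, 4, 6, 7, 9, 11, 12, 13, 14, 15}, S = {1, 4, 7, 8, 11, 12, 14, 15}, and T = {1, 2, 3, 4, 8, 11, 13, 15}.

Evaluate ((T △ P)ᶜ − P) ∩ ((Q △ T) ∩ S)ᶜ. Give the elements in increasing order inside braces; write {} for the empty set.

T △ P = {1, 3, 4, 5, 6, 7, 8, 9, 10, 11, 12, 13, 15}
(T △ P)ᶜ = {2, 14}
(T △ P)ᶜ − P = {14}
Q △ T = {1, 2, 6, 7, 8, 9, 12, 14}
(Q △ T) ∩ S = {1, 7, 8, 12, 14}
((Q △ T) ∩ S)ᶜ = {2, 3, 4, 5, 6, 9, 10, 11, 13, 15}
((T △ P)ᶜ − P) ∩ ((Q △ T) ∩ S)ᶜ = {}

{}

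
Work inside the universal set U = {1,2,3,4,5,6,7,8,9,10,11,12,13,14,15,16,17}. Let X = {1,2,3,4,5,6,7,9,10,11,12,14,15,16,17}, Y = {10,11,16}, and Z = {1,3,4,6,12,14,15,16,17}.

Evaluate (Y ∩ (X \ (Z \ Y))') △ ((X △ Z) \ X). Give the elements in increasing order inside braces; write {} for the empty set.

Z \ Y = {1,3,4,6,12,14,15,17}
X \ (Z \ Y) = {2,5,7,9,10,11,16}
(X \ (Z \ Y))' = {1,3,4,6,8,12,13,14,15,17}
Y ∩ (X \ (Z \ Y))' = {}
X △ Z = {2,5,7,9,10,11}
(X △ Z) \ X = {}
(Y ∩ (X \ (Z \ Y))') △ ((X △ Z) \ X) = {}

{}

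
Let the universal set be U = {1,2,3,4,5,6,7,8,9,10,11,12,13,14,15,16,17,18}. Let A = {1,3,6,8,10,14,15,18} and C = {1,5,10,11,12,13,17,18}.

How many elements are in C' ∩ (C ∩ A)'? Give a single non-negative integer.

C' = {2,3,4,6,7,8,9,14,15,16}
C ∩ A = {1,10,18}
(C ∩ A)' = {2,3,4,5,6,7,8,9,11,12,13,14,15,16,17}
C' ∩ (C ∩ A)' = {2,3,4,6,7,8,9,14,15,16}
|C' ∩ (C ∩ A)'| = 10

10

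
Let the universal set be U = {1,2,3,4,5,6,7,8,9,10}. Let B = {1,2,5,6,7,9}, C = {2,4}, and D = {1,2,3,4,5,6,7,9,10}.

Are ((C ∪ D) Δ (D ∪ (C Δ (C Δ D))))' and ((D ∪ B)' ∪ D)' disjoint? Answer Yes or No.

C ∪ D = {1,2,3,4,5,6,7,9,10}
C Δ D = {1,3,5,6,7,9,10}
C Δ (C Δ D) = {1,2,3,4,5,6,7,9,10}
D ∪ (C Δ (C Δ D)) = {1,2,3,4,5,6,7,9,10}
(C ∪ D) Δ (D ∪ (C Δ (C Δ D))) = {}
((C ∪ D) Δ (D ∪ (C Δ (C Δ D))))' = {1,2,3,4,5,6,7,8,9,10}
D ∪ B = {1,2,3,4,5,6,7,9,10}
(D ∪ B)' = {8}
(D ∪ B)' ∪ D = {1,2,3,4,5,6,7,8,9,10}
((D ∪ B)' ∪ D)' = {}
{1,2,3,4,5,6,7,8,9,10} and {} share no elements.

Yes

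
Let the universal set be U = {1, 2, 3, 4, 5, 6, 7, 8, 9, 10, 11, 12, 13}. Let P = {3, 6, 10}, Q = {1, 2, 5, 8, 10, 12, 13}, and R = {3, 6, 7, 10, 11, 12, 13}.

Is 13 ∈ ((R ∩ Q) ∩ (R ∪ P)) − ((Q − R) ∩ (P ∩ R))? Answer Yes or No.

Yes

13 ∈ R and 13 ∈ Q, so 13 ∈ R ∩ Q
13 ∈ R and 13 ∉ P, so 13 ∈ R ∪ P
13 ∈ (R ∩ Q) and 13 ∈ (R ∪ P), so 13 ∈ (R ∩ Q) ∩ (R ∪ P)
13 ∈ Q and 13 ∈ R, so 13 ∉ Q − R
13 ∉ P and 13 ∈ R, so 13 ∉ P ∩ R
13 ∉ (Q − R) and 13 ∉ (P ∩ R), so 13 ∉ (Q − R) ∩ (P ∩ R)
13 ∈ ((R ∩ Q) ∩ (R ∪ P)) and 13 ∉ ((Q − R) ∩ (P ∩ R)), so 13 ∈ ((R ∩ Q) ∩ (R ∪ P)) − ((Q − R) ∩ (P ∩ R))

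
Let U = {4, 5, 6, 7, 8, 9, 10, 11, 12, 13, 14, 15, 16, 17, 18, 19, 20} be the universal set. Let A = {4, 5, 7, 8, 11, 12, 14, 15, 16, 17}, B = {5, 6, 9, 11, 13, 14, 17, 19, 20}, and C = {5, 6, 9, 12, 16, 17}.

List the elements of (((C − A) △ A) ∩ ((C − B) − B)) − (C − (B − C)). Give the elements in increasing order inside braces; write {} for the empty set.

C − A = {6, 9}
(C − A) △ A = {4, 5, 6, 7, 8, 9, 11, 12, 14, 15, 16, 17}
C − B = {12, 16}
(C − B) − B = {12, 16}
((C − A) △ A) ∩ ((C − B) − B) = {12, 16}
B − C = {11, 13, 14, 19, 20}
C − (B − C) = {5, 6, 9, 12, 16, 17}
(((C − A) △ A) ∩ ((C − B) − B)) − (C − (B − C)) = {}

{}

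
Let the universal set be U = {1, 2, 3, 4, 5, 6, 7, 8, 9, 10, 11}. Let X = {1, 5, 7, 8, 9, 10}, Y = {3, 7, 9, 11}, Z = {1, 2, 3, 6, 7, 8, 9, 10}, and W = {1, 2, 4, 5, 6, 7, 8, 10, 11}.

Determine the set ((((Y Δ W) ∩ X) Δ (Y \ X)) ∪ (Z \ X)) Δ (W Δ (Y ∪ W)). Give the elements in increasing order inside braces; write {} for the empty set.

Y Δ W = {1, 2, 3, 4, 5, 6, 8, 9, 10}
(Y Δ W) ∩ X = {1, 5, 8, 9, 10}
Y \ X = {3, 11}
((Y Δ W) ∩ X) Δ (Y \ X) = {1, 3, 5, 8, 9, 10, 11}
Z \ X = {2, 3, 6}
(((Y Δ W) ∩ X) Δ (Y \ X)) ∪ (Z \ X) = {1, 2, 3, 5, 6, 8, 9, 10, 11}
Y ∪ W = {1, 2, 3, 4, 5, 6, 7, 8, 9, 10, 11}
W Δ (Y ∪ W) = {3, 9}
((((Y Δ W) ∩ X) Δ (Y \ X)) ∪ (Z \ X)) Δ (W Δ (Y ∪ W)) = {1, 2, 5, 6, 8, 10, 11}

{1, 2, 5, 6, 8, 10, 11}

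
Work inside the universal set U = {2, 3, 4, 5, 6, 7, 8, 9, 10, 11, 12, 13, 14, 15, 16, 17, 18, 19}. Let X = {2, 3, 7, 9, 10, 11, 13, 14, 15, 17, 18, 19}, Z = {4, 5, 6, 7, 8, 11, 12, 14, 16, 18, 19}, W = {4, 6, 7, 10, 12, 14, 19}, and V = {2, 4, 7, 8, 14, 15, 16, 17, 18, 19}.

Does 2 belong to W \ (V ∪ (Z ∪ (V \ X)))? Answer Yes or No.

2 ∈ V and 2 ∈ X, so 2 ∉ V \ X
2 ∉ Z and 2 ∉ (V \ X), so 2 ∉ Z ∪ (V \ X)
2 ∈ V and 2 ∉ (Z ∪ (V \ X)), so 2 ∈ V ∪ (Z ∪ (V \ X))
2 ∉ W and 2 ∈ (V ∪ (Z ∪ (V \ X))), so 2 ∉ W \ (V ∪ (Z ∪ (V \ X)))

No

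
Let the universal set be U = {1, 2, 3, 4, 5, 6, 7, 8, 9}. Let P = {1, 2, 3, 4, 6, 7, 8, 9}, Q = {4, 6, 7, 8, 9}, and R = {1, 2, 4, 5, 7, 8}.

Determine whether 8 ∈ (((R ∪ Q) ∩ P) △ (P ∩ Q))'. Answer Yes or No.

8 ∈ R and 8 ∈ Q, so 8 ∈ R ∪ Q
8 ∈ (R ∪ Q) and 8 ∈ P, so 8 ∈ (R ∪ Q) ∩ P
8 ∈ P and 8 ∈ Q, so 8 ∈ P ∩ Q
8 ∈ ((R ∪ Q) ∩ P) and 8 ∈ (P ∩ Q), so 8 ∉ ((R ∪ Q) ∩ P) △ (P ∩ Q)
8 ∈ (((R ∪ Q) ∩ P) △ (P ∩ Q))' since 8 ∉ (((R ∪ Q) ∩ P) △ (P ∩ Q))

Yes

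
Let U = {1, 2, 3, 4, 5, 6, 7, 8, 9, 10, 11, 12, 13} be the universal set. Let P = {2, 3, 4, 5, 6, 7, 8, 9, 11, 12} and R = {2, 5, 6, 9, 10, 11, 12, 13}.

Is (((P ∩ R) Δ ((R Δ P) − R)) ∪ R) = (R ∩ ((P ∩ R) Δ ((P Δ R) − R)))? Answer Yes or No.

P ∩ R = {2, 5, 6, 9, 11, 12}
R Δ P = {3, 4, 7, 8, 10, 13}
(R Δ P) − R = {3, 4, 7, 8}
(P ∩ R) Δ ((R Δ P) − R) = {2, 3, 4, 5, 6, 7, 8, 9, 11, 12}
((P ∩ R) Δ ((R Δ P) − R)) ∪ R = {2, 3, 4, 5, 6, 7, 8, 9, 10, 11, 12, 13}
P Δ R = {3, 4, 7, 8, 10, 13}
(P Δ R) − R = {3, 4, 7, 8}
(P ∩ R) Δ ((P Δ R) − R) = {2, 3, 4, 5, 6, 7, 8, 9, 11, 12}
R ∩ ((P ∩ R) Δ ((P Δ R) − R)) = {2, 5, 6, 9, 11, 12}
3 ∈ ((P ∩ R) Δ ((R Δ P) − R)) ∪ R but 3 ∉ R ∩ ((P ∩ R) Δ ((P Δ R) − R)), so they differ.

No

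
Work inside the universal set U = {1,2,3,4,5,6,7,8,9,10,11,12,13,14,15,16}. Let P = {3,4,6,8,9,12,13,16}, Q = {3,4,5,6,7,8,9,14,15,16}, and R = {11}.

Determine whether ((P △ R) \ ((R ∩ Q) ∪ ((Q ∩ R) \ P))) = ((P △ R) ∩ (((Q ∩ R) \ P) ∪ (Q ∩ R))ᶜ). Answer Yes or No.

Yes

P △ R = {3,4,6,8,9,11,12,13,16}
R ∩ Q = {}
Q ∩ R = {}
(Q ∩ R) \ P = {}
(R ∩ Q) ∪ ((Q ∩ R) \ P) = {}
(P △ R) \ ((R ∩ Q) ∪ ((Q ∩ R) \ P)) = {3,4,6,8,9,11,12,13,16}
((Q ∩ R) \ P) ∪ (Q ∩ R) = {}
(((Q ∩ R) \ P) ∪ (Q ∩ R))ᶜ = {1,2,3,4,5,6,7,8,9,10,11,12,13,14,15,16}
(P △ R) ∩ (((Q ∩ R) \ P) ∪ (Q ∩ R))ᶜ = {3,4,6,8,9,11,12,13,16}
Both equal {3,4,6,8,9,11,12,13,16}, so (P △ R) \ ((R ∩ Q) ∪ ((Q ∩ R) \ P)) = (P △ R) ∩ (((Q ∩ R) \ P) ∪ (Q ∩ R))ᶜ.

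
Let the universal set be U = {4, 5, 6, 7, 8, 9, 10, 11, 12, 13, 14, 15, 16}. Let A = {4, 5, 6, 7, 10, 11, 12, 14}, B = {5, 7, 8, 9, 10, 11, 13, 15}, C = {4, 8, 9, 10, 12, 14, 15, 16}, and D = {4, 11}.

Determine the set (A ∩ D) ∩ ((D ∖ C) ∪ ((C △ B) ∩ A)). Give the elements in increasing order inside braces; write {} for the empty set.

A ∩ D = {4, 11}
D ∖ C = {11}
C △ B = {4, 5, 7, 11, 12, 13, 14, 16}
(C △ B) ∩ A = {4, 5, 7, 11, 12, 14}
(D ∖ C) ∪ ((C △ B) ∩ A) = {4, 5, 7, 11, 12, 14}
(A ∩ D) ∩ ((D ∖ C) ∪ ((C △ B) ∩ A)) = {4, 11}

{4, 11}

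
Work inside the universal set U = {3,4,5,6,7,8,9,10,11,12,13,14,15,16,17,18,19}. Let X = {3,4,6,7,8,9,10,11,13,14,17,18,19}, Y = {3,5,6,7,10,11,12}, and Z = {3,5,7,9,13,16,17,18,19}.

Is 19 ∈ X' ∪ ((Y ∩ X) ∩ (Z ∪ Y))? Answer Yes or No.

19 ∈ X, so 19 ∉ X'
19 ∉ Y and 19 ∈ X, so 19 ∉ Y ∩ X
19 ∈ Z and 19 ∉ Y, so 19 ∈ Z ∪ Y
19 ∉ (Y ∩ X) and 19 ∈ (Z ∪ Y), so 19 ∉ (Y ∩ X) ∩ (Z ∪ Y)
19 ∉ X' and 19 ∉ ((Y ∩ X) ∩ (Z ∪ Y)), so 19 ∉ X' ∪ ((Y ∩ X) ∩ (Z ∪ Y))

No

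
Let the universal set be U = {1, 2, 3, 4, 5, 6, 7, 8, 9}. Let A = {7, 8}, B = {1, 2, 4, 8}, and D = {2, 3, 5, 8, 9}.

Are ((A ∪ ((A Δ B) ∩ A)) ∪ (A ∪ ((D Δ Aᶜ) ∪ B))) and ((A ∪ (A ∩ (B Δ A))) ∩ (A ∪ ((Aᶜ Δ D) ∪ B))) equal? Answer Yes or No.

A Δ B = {1, 2, 4, 7}
(A Δ B) ∩ A = {7}
A ∪ ((A Δ B) ∩ A) = {7, 8}
Aᶜ = {1, 2, 3, 4, 5, 6, 9}
D Δ Aᶜ = {1, 4, 6, 8}
(D Δ Aᶜ) ∪ B = {1, 2, 4, 6, 8}
A ∪ ((D Δ Aᶜ) ∪ B) = {1, 2, 4, 6, 7, 8}
(A ∪ ((A Δ B) ∩ A)) ∪ (A ∪ ((D Δ Aᶜ) ∪ B)) = {1, 2, 4, 6, 7, 8}
B Δ A = {1, 2, 4, 7}
A ∩ (B Δ A) = {7}
A ∪ (A ∩ (B Δ A)) = {7, 8}
Aᶜ Δ D = {1, 4, 6, 8}
(Aᶜ Δ D) ∪ B = {1, 2, 4, 6, 8}
A ∪ ((Aᶜ Δ D) ∪ B) = {1, 2, 4, 6, 7, 8}
(A ∪ (A ∩ (B Δ A))) ∩ (A ∪ ((Aᶜ Δ D) ∪ B)) = {7, 8}
1 ∈ (A ∪ ((A Δ B) ∩ A)) ∪ (A ∪ ((D Δ Aᶜ) ∪ B)) but 1 ∉ (A ∪ (A ∩ (B Δ A))) ∩ (A ∪ ((Aᶜ Δ D) ∪ B)), so they differ.

No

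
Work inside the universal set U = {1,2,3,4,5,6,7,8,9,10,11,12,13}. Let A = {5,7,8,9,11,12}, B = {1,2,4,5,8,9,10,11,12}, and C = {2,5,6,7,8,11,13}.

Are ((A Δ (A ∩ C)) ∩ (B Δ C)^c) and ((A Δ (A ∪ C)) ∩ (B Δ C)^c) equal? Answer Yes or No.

A ∩ C = {5,7,8,11}
A Δ (A ∩ C) = {9,12}
B Δ C = {1,4,6,7,9,10,12,13}
(B Δ C)^c = {2,3,5,8,11}
(A Δ (A ∩ C)) ∩ (B Δ C)^c = {}
A ∪ C = {2,5,6,7,8,9,11,12,13}
A Δ (A ∪ C) = {2,6,13}
(A Δ (A ∪ C)) ∩ (B Δ C)^c = {2}
2 ∈ (A Δ (A ∪ C)) ∩ (B Δ C)^c but 2 ∉ (A Δ (A ∩ C)) ∩ (B Δ C)^c, so they differ.

No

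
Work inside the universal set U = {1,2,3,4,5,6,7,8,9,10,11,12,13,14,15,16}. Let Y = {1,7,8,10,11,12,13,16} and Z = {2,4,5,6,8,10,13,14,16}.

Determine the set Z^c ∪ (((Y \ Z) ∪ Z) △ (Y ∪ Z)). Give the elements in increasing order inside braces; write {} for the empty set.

Z^c = {1,3,7,9,11,12,15}
Y \ Z = {1,7,11,12}
(Y \ Z) ∪ Z = {1,2,4,5,6,7,8,10,11,12,13,14,16}
Y ∪ Z = {1,2,4,5,6,7,8,10,11,12,13,14,16}
((Y \ Z) ∪ Z) △ (Y ∪ Z) = {}
Z^c ∪ (((Y \ Z) ∪ Z) △ (Y ∪ Z)) = {1,3,7,9,11,12,15}

{1,3,7,9,11,12,15}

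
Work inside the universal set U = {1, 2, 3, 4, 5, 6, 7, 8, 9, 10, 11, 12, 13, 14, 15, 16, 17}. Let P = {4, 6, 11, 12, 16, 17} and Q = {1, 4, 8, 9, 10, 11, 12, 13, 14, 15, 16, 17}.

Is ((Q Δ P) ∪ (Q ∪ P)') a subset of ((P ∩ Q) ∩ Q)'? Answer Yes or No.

Yes

Q Δ P = {1, 6, 8, 9, 10, 13, 14, 15}
Q ∪ P = {1, 4, 6, 8, 9, 10, 11, 12, 13, 14, 15, 16, 17}
(Q ∪ P)' = {2, 3, 5, 7}
(Q Δ P) ∪ (Q ∪ P)' = {1, 2, 3, 5, 6, 7, 8, 9, 10, 13, 14, 15}
P ∩ Q = {4, 11, 12, 16, 17}
(P ∩ Q) ∩ Q = {4, 11, 12, 16, 17}
((P ∩ Q) ∩ Q)' = {1, 2, 3, 5, 6, 7, 8, 9, 10, 13, 14, 15}
Every element of {1, 2, 3, 5, 6, 7, 8, 9, 10, 13, 14, 15} is in {1, 2, 3, 5, 6, 7, 8, 9, 10, 13, 14, 15}, so (Q Δ P) ∪ (Q ∪ P)' ⊆ ((P ∩ Q) ∩ Q)'.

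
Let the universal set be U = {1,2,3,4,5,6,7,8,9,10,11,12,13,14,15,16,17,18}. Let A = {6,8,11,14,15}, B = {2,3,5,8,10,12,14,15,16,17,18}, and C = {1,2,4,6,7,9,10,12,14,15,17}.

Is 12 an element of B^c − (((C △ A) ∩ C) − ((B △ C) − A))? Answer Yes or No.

No

12 ∈ B, so 12 ∉ B^c
12 ∈ C and 12 ∉ A, so 12 ∈ C △ A
12 ∈ (C △ A) and 12 ∈ C, so 12 ∈ (C △ A) ∩ C
12 ∈ B and 12 ∈ C, so 12 ∉ B △ C
12 ∉ (B △ C) and 12 ∉ A, so 12 ∉ (B △ C) − A
12 ∈ ((C △ A) ∩ C) and 12 ∉ ((B △ C) − A), so 12 ∈ ((C △ A) ∩ C) − ((B △ C) − A)
12 ∉ B^c and 12 ∈ (((C △ A) ∩ C) − ((B △ C) − A)), so 12 ∉ B^c − (((C △ A) ∩ C) − ((B △ C) − A))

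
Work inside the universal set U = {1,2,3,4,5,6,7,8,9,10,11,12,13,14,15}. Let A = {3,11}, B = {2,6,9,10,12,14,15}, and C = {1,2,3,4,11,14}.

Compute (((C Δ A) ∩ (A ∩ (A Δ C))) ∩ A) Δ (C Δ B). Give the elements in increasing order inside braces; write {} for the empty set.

{1,3,4,6,9,10,11,12,15}

C Δ A = {1,2,4,14}
A Δ C = {1,2,4,14}
A ∩ (A Δ C) = {}
(C Δ A) ∩ (A ∩ (A Δ C)) = {}
((C Δ A) ∩ (A ∩ (A Δ C))) ∩ A = {}
C Δ B = {1,3,4,6,9,10,11,12,15}
(((C Δ A) ∩ (A ∩ (A Δ C))) ∩ A) Δ (C Δ B) = {1,3,4,6,9,10,11,12,15}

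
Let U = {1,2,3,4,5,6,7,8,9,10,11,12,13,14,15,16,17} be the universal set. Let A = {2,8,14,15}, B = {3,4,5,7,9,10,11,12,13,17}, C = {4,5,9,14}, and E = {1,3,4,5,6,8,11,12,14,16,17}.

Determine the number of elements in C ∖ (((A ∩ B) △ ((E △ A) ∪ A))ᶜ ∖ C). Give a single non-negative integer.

4

A ∩ B = {}
E △ A = {1,2,3,4,5,6,11,12,15,16,17}
(E △ A) ∪ A = {1,2,3,4,5,6,8,11,12,14,15,16,17}
(A ∩ B) △ ((E △ A) ∪ A) = {1,2,3,4,5,6,8,11,12,14,15,16,17}
((A ∩ B) △ ((E △ A) ∪ A))ᶜ = {7,9,10,13}
((A ∩ B) △ ((E △ A) ∪ A))ᶜ ∖ C = {7,10,13}
C ∖ (((A ∩ B) △ ((E △ A) ∪ A))ᶜ ∖ C) = {4,5,9,14}
|C ∖ (((A ∩ B) △ ((E △ A) ∪ A))ᶜ ∖ C)| = 4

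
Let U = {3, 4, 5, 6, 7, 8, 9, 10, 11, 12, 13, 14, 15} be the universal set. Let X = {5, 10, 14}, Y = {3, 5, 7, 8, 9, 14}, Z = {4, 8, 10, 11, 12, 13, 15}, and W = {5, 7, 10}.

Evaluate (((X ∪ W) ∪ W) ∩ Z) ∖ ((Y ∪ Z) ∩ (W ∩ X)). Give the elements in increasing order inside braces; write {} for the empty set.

X ∪ W = {5, 7, 10, 14}
(X ∪ W) ∪ W = {5, 7, 10, 14}
((X ∪ W) ∪ W) ∩ Z = {10}
Y ∪ Z = {3, 4, 5, 7, 8, 9, 10, 11, 12, 13, 14, 15}
W ∩ X = {5, 10}
(Y ∪ Z) ∩ (W ∩ X) = {5, 10}
(((X ∪ W) ∪ W) ∩ Z) ∖ ((Y ∪ Z) ∩ (W ∩ X)) = {}

{}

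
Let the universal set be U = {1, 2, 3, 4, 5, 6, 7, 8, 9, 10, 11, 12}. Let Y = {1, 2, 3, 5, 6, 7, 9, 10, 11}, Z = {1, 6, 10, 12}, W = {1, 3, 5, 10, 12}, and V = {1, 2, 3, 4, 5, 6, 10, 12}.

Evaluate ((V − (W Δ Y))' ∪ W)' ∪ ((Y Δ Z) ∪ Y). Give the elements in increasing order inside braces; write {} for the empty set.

W Δ Y = {2, 6, 7, 9, 11, 12}
V − (W Δ Y) = {1, 3, 4, 5, 10}
(V − (W Δ Y))' = {2, 6, 7, 8, 9, 11, 12}
(V − (W Δ Y))' ∪ W = {1, 2, 3, 5, 6, 7, 8, 9, 10, 11, 12}
((V − (W Δ Y))' ∪ W)' = {4}
Y Δ Z = {2, 3, 5, 7, 9, 11, 12}
(Y Δ Z) ∪ Y = {1, 2, 3, 5, 6, 7, 9, 10, 11, 12}
((V − (W Δ Y))' ∪ W)' ∪ ((Y Δ Z) ∪ Y) = {1, 2, 3, 4, 5, 6, 7, 9, 10, 11, 12}

{1, 2, 3, 4, 5, 6, 7, 9, 10, 11, 12}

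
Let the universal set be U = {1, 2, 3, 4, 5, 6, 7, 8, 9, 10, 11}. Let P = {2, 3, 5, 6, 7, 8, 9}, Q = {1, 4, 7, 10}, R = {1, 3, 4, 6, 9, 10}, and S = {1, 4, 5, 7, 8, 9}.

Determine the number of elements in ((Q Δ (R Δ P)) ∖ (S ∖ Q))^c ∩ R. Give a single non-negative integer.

6

R Δ P = {1, 2, 4, 5, 7, 8, 10}
Q Δ (R Δ P) = {2, 5, 8}
S ∖ Q = {5, 8, 9}
(Q Δ (R Δ P)) ∖ (S ∖ Q) = {2}
((Q Δ (R Δ P)) ∖ (S ∖ Q))^c = {1, 3, 4, 5, 6, 7, 8, 9, 10, 11}
((Q Δ (R Δ P)) ∖ (S ∖ Q))^c ∩ R = {1, 3, 4, 6, 9, 10}
|((Q Δ (R Δ P)) ∖ (S ∖ Q))^c ∩ R| = 6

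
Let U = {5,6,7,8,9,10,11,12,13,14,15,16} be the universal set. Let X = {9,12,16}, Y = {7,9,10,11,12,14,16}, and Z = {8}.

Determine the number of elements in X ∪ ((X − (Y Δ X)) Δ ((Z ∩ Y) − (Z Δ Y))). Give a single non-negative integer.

Y Δ X = {7,10,11,14}
X − (Y Δ X) = {9,12,16}
Z ∩ Y = {}
Z Δ Y = {7,8,9,10,11,12,14,16}
(Z ∩ Y) − (Z Δ Y) = {}
(X − (Y Δ X)) Δ ((Z ∩ Y) − (Z Δ Y)) = {9,12,16}
X ∪ ((X − (Y Δ X)) Δ ((Z ∩ Y) − (Z Δ Y))) = {9,12,16}
|X ∪ ((X − (Y Δ X)) Δ ((Z ∩ Y) − (Z Δ Y)))| = 3

3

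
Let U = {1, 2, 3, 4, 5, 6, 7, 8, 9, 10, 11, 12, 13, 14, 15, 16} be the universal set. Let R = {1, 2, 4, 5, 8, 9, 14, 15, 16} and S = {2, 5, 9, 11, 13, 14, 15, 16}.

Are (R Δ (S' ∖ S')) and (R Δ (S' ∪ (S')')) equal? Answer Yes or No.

S' = {1, 3, 4, 6, 7, 8, 10, 12}
S' ∖ S' = {}
R Δ (S' ∖ S') = {1, 2, 4, 5, 8, 9, 14, 15, 16}
(S')' = {2, 5, 9, 11, 13, 14, 15, 16}
S' ∪ (S')' = {1, 2, 3, 4, 5, 6, 7, 8, 9, 10, 11, 12, 13, 14, 15, 16}
R Δ (S' ∪ (S')') = {3, 6, 7, 10, 11, 12, 13}
1 ∈ R Δ (S' ∖ S') but 1 ∉ R Δ (S' ∪ (S')'), so they differ.

No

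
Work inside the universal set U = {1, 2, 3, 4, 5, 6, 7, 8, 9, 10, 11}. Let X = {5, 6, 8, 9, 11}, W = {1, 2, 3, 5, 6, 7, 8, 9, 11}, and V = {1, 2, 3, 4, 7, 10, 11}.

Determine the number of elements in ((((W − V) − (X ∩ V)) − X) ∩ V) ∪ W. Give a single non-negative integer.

9

W − V = {5, 6, 8, 9}
X ∩ V = {11}
(W − V) − (X ∩ V) = {5, 6, 8, 9}
((W − V) − (X ∩ V)) − X = {}
(((W − V) − (X ∩ V)) − X) ∩ V = {}
((((W − V) − (X ∩ V)) − X) ∩ V) ∪ W = {1, 2, 3, 5, 6, 7, 8, 9, 11}
|((((W − V) − (X ∩ V)) − X) ∩ V) ∪ W| = 9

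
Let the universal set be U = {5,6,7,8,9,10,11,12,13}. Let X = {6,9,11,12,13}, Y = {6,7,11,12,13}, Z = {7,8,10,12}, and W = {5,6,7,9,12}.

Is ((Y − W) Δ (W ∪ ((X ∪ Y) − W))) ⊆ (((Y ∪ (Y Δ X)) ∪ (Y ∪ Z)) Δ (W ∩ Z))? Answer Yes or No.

Y − W = {11,13}
X ∪ Y = {6,7,9,11,12,13}
(X ∪ Y) − W = {11,13}
W ∪ ((X ∪ Y) − W) = {5,6,7,9,11,12,13}
(Y − W) Δ (W ∪ ((X ∪ Y) − W)) = {5,6,7,9,12}
Y Δ X = {7,9}
Y ∪ (Y Δ X) = {6,7,9,11,12,13}
Y ∪ Z = {6,7,8,10,11,12,13}
(Y ∪ (Y Δ X)) ∪ (Y ∪ Z) = {6,7,8,9,10,11,12,13}
W ∩ Z = {7,12}
((Y ∪ (Y Δ X)) ∪ (Y ∪ Z)) Δ (W ∩ Z) = {6,8,9,10,11,13}
5 ∈ (Y − W) Δ (W ∪ ((X ∪ Y) − W)) but 5 ∉ ((Y ∪ (Y Δ X)) ∪ (Y ∪ Z)) Δ (W ∩ Z), so the inclusion fails.

No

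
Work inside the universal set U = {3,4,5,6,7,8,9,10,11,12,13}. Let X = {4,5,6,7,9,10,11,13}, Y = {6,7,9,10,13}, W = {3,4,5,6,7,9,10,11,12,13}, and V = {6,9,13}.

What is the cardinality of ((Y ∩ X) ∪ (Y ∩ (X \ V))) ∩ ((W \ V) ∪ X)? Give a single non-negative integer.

5

Y ∩ X = {6,7,9,10,13}
X \ V = {4,5,7,10,11}
Y ∩ (X \ V) = {7,10}
(Y ∩ X) ∪ (Y ∩ (X \ V)) = {6,7,9,10,13}
W \ V = {3,4,5,7,10,11,12}
(W \ V) ∪ X = {3,4,5,6,7,9,10,11,12,13}
((Y ∩ X) ∪ (Y ∩ (X \ V))) ∩ ((W \ V) ∪ X) = {6,7,9,10,13}
|((Y ∩ X) ∪ (Y ∩ (X \ V))) ∩ ((W \ V) ∪ X)| = 5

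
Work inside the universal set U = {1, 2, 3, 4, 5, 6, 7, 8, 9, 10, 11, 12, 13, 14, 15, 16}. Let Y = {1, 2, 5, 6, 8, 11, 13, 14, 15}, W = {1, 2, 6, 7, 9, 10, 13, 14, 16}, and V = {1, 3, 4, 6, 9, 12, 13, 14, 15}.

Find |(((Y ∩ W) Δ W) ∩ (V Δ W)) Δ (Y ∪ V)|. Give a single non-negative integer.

Y ∩ W = {1, 2, 6, 13, 14}
(Y ∩ W) Δ W = {7, 9, 10, 16}
V Δ W = {2, 3, 4, 7, 10, 12, 15, 16}
((Y ∩ W) Δ W) ∩ (V Δ W) = {7, 10, 16}
Y ∪ V = {1, 2, 3, 4, 5, 6, 8, 9, 11, 12, 13, 14, 15}
(((Y ∩ W) Δ W) ∩ (V Δ W)) Δ (Y ∪ V) = {1, 2, 3, 4, 5, 6, 7, 8, 9, 10, 11, 12, 13, 14, 15, 16}
|(((Y ∩ W) Δ W) ∩ (V Δ W)) Δ (Y ∪ V)| = 16

16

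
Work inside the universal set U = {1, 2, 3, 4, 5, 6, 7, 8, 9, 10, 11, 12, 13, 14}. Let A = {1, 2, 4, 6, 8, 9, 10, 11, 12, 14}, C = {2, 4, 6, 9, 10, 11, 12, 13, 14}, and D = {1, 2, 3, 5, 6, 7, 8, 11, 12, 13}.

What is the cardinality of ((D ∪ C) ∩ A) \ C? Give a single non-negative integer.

D ∪ C = {1, 2, 3, 4, 5, 6, 7, 8, 9, 10, 11, 12, 13, 14}
(D ∪ C) ∩ A = {1, 2, 4, 6, 8, 9, 10, 11, 12, 14}
((D ∪ C) ∩ A) \ C = {1, 8}
|((D ∪ C) ∩ A) \ C| = 2

2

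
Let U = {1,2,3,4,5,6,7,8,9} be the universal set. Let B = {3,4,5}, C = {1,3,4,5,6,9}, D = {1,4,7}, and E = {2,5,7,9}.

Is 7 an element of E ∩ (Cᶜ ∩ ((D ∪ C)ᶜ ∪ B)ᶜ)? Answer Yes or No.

Yes

7 ∉ C, so 7 ∈ Cᶜ
7 ∈ D and 7 ∉ C, so 7 ∈ D ∪ C
7 ∉ (D ∪ C)ᶜ since 7 ∈ (D ∪ C)
7 ∉ (D ∪ C)ᶜ and 7 ∉ B, so 7 ∉ (D ∪ C)ᶜ ∪ B
7 ∈ ((D ∪ C)ᶜ ∪ B)ᶜ since 7 ∉ ((D ∪ C)ᶜ ∪ B)
7 ∈ Cᶜ and 7 ∈ ((D ∪ C)ᶜ ∪ B)ᶜ, so 7 ∈ Cᶜ ∩ ((D ∪ C)ᶜ ∪ B)ᶜ
7 ∈ E and 7 ∈ (Cᶜ ∩ ((D ∪ C)ᶜ ∪ B)ᶜ), so 7 ∈ E ∩ (Cᶜ ∩ ((D ∪ C)ᶜ ∪ B)ᶜ)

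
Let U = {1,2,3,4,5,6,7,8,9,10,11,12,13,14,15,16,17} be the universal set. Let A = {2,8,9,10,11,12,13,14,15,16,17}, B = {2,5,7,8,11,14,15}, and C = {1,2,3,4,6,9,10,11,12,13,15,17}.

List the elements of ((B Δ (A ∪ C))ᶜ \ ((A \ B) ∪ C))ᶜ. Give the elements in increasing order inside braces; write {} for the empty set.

A ∪ C = {1,2,3,4,6,8,9,10,11,12,13,14,15,16,17}
B Δ (A ∪ C) = {1,3,4,5,6,7,9,10,12,13,16,17}
(B Δ (A ∪ C))ᶜ = {2,8,11,14,15}
A \ B = {9,10,12,13,16,17}
(A \ B) ∪ C = {1,2,3,4,6,9,10,11,12,13,15,16,17}
(B Δ (A ∪ C))ᶜ \ ((A \ B) ∪ C) = {8,14}
((B Δ (A ∪ C))ᶜ \ ((A \ B) ∪ C))ᶜ = {1,2,3,4,5,6,7,9,10,11,12,13,15,16,17}

{1,2,3,4,5,6,7,9,10,11,12,13,15,16,17}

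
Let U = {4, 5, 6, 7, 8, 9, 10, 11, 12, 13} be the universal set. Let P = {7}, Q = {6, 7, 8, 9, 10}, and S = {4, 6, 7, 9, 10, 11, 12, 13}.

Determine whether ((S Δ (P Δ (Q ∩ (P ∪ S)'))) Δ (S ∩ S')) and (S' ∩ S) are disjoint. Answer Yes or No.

Yes

P ∪ S = {4, 6, 7, 9, 10, 11, 12, 13}
(P ∪ S)' = {5, 8}
Q ∩ (P ∪ S)' = {8}
P Δ (Q ∩ (P ∪ S)') = {7, 8}
S Δ (P Δ (Q ∩ (P ∪ S)')) = {4, 6, 8, 9, 10, 11, 12, 13}
S' = {5, 8}
S ∩ S' = {}
(S Δ (P Δ (Q ∩ (P ∪ S)'))) Δ (S ∩ S') = {4, 6, 8, 9, 10, 11, 12, 13}
S' ∩ S = {}
{4, 6, 8, 9, 10, 11, 12, 13} and {} share no elements.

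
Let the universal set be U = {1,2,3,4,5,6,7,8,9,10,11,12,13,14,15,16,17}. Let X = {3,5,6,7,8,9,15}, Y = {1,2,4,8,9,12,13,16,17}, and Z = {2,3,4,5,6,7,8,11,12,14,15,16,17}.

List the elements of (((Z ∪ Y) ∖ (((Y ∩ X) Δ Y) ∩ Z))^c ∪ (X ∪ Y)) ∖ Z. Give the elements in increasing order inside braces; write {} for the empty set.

{1,9,10,13}

Z ∪ Y = {1,2,3,4,5,6,7,8,9,11,12,13,14,15,16,17}
Y ∩ X = {8,9}
(Y ∩ X) Δ Y = {1,2,4,12,13,16,17}
((Y ∩ X) Δ Y) ∩ Z = {2,4,12,16,17}
(Z ∪ Y) ∖ (((Y ∩ X) Δ Y) ∩ Z) = {1,3,5,6,7,8,9,11,13,14,15}
((Z ∪ Y) ∖ (((Y ∩ X) Δ Y) ∩ Z))^c = {2,4,10,12,16,17}
X ∪ Y = {1,2,3,4,5,6,7,8,9,12,13,15,16,17}
((Z ∪ Y) ∖ (((Y ∩ X) Δ Y) ∩ Z))^c ∪ (X ∪ Y) = {1,2,3,4,5,6,7,8,9,10,12,13,15,16,17}
(((Z ∪ Y) ∖ (((Y ∩ X) Δ Y) ∩ Z))^c ∪ (X ∪ Y)) ∖ Z = {1,9,10,13}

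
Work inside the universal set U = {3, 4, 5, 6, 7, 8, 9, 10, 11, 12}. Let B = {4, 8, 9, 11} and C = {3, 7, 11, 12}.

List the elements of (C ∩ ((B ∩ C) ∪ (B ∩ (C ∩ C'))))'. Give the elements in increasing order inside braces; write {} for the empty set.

B ∩ C = {11}
C' = {4, 5, 6, 8, 9, 10}
C ∩ C' = {}
B ∩ (C ∩ C') = {}
(B ∩ C) ∪ (B ∩ (C ∩ C')) = {11}
C ∩ ((B ∩ C) ∪ (B ∩ (C ∩ C'))) = {11}
(C ∩ ((B ∩ C) ∪ (B ∩ (C ∩ C'))))' = {3, 4, 5, 6, 7, 8, 9, 10, 12}

{3, 4, 5, 6, 7, 8, 9, 10, 12}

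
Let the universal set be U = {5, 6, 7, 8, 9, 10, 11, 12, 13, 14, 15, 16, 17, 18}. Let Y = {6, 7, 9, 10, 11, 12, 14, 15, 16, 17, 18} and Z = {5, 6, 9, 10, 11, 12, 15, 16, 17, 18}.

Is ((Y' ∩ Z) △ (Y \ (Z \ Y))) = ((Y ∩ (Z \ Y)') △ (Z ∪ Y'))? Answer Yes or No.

No

Y' = {5, 8, 13}
Y' ∩ Z = {5}
Z \ Y = {5}
Y \ (Z \ Y) = {6, 7, 9, 10, 11, 12, 14, 15, 16, 17, 18}
(Y' ∩ Z) △ (Y \ (Z \ Y)) = {5, 6, 7, 9, 10, 11, 12, 14, 15, 16, 17, 18}
(Z \ Y)' = {6, 7, 8, 9, 10, 11, 12, 13, 14, 15, 16, 17, 18}
Y ∩ (Z \ Y)' = {6, 7, 9, 10, 11, 12, 14, 15, 16, 17, 18}
Z ∪ Y' = {5, 6, 8, 9, 10, 11, 12, 13, 15, 16, 17, 18}
(Y ∩ (Z \ Y)') △ (Z ∪ Y') = {5, 7, 8, 13, 14}
6 ∈ (Y' ∩ Z) △ (Y \ (Z \ Y)) but 6 ∉ (Y ∩ (Z \ Y)') △ (Z ∪ Y'), so they differ.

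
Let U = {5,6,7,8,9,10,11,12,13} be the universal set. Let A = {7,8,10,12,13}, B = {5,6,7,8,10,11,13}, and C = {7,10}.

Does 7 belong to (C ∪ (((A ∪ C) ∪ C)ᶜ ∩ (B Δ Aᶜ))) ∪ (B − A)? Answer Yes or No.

7 ∈ A and 7 ∈ C, so 7 ∈ A ∪ C
7 ∈ (A ∪ C) and 7 ∈ C, so 7 ∈ (A ∪ C) ∪ C
7 ∉ ((A ∪ C) ∪ C)ᶜ since 7 ∈ ((A ∪ C) ∪ C)
7 ∈ A, so 7 ∉ Aᶜ
7 ∈ B and 7 ∉ Aᶜ, so 7 ∈ B Δ Aᶜ
7 ∉ ((A ∪ C) ∪ C)ᶜ and 7 ∈ (B Δ Aᶜ), so 7 ∉ ((A ∪ C) ∪ C)ᶜ ∩ (B Δ Aᶜ)
7 ∈ C and 7 ∉ (((A ∪ C) ∪ C)ᶜ ∩ (B Δ Aᶜ)), so 7 ∈ C ∪ (((A ∪ C) ∪ C)ᶜ ∩ (B Δ Aᶜ))
7 ∈ B and 7 ∈ A, so 7 ∉ B − A
7 ∈ (C ∪ (((A ∪ C) ∪ C)ᶜ ∩ (B Δ Aᶜ))) and 7 ∉ (B − A), so 7 ∈ (C ∪ (((A ∪ C) ∪ C)ᶜ ∩ (B Δ Aᶜ))) ∪ (B − A)

Yes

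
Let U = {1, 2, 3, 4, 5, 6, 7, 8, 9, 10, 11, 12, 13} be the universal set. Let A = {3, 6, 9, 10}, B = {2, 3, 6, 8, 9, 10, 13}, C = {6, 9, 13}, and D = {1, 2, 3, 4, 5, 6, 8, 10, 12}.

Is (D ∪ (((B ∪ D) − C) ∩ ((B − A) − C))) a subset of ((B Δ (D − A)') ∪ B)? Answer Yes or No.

B ∪ D = {1, 2, 3, 4, 5, 6, 8, 9, 10, 12, 13}
(B ∪ D) − C = {1, 2, 3, 4, 5, 8, 10, 12}
B − A = {2, 8, 13}
(B − A) − C = {2, 8}
((B ∪ D) − C) ∩ ((B − A) − C) = {2, 8}
D ∪ (((B ∪ D) − C) ∩ ((B − A) − C)) = {1, 2, 3, 4, 5, 6, 8, 10, 12}
D − A = {1, 2, 4, 5, 8, 12}
(D − A)' = {3, 6, 7, 9, 10, 11, 13}
B Δ (D − A)' = {2, 7, 8, 11}
(B Δ (D − A)') ∪ B = {2, 3, 6, 7, 8, 9, 10, 11, 13}
1 ∈ D ∪ (((B ∪ D) − C) ∩ ((B − A) − C)) but 1 ∉ (B Δ (D − A)') ∪ B, so the inclusion fails.

No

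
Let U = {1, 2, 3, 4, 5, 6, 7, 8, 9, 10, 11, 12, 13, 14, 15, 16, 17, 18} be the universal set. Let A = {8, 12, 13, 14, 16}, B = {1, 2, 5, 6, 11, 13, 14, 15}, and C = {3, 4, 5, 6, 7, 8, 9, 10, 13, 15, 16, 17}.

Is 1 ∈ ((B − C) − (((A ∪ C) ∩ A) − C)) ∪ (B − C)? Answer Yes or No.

Yes

1 ∈ B and 1 ∉ C, so 1 ∈ B − C
1 ∉ A and 1 ∉ C, so 1 ∉ A ∪ C
1 ∉ (A ∪ C) and 1 ∉ A, so 1 ∉ (A ∪ C) ∩ A
1 ∉ ((A ∪ C) ∩ A) and 1 ∉ C, so 1 ∉ ((A ∪ C) ∩ A) − C
1 ∈ (B − C) and 1 ∉ (((A ∪ C) ∩ A) − C), so 1 ∈ (B − C) − (((A ∪ C) ∩ A) − C)
1 ∈ B and 1 ∉ C, so 1 ∈ B − C
1 ∈ ((B − C) − (((A ∪ C) ∩ A) − C)) and 1 ∈ (B − C), so 1 ∈ ((B − C) − (((A ∪ C) ∩ A) − C)) ∪ (B − C)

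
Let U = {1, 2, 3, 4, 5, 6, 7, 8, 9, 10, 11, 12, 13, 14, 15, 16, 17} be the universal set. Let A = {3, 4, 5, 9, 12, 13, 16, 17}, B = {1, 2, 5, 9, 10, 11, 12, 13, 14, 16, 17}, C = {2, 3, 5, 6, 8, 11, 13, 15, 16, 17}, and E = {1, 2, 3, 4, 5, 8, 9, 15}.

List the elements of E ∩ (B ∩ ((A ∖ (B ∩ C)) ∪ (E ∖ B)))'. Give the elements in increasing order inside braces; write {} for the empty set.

{1, 2, 3, 4, 5, 8, 15}

B ∩ C = {2, 5, 11, 13, 16, 17}
A ∖ (B ∩ C) = {3, 4, 9, 12}
E ∖ B = {3, 4, 8, 15}
(A ∖ (B ∩ C)) ∪ (E ∖ B) = {3, 4, 8, 9, 12, 15}
B ∩ ((A ∖ (B ∩ C)) ∪ (E ∖ B)) = {9, 12}
(B ∩ ((A ∖ (B ∩ C)) ∪ (E ∖ B)))' = {1, 2, 3, 4, 5, 6, 7, 8, 10, 11, 13, 14, 15, 16, 17}
E ∩ (B ∩ ((A ∖ (B ∩ C)) ∪ (E ∖ B)))' = {1, 2, 3, 4, 5, 8, 15}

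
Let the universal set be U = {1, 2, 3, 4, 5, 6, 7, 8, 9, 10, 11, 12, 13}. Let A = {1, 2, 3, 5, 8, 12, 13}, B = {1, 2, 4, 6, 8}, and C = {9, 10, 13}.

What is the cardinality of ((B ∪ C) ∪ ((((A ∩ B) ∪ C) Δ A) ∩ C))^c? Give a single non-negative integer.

5

B ∪ C = {1, 2, 4, 6, 8, 9, 10, 13}
A ∩ B = {1, 2, 8}
(A ∩ B) ∪ C = {1, 2, 8, 9, 10, 13}
((A ∩ B) ∪ C) Δ A = {3, 5, 9, 10, 12}
(((A ∩ B) ∪ C) Δ A) ∩ C = {9, 10}
(B ∪ C) ∪ ((((A ∩ B) ∪ C) Δ A) ∩ C) = {1, 2, 4, 6, 8, 9, 10, 13}
((B ∪ C) ∪ ((((A ∩ B) ∪ C) Δ A) ∩ C))^c = {3, 5, 7, 11, 12}
|((B ∪ C) ∪ ((((A ∩ B) ∪ C) Δ A) ∩ C))^c| = 5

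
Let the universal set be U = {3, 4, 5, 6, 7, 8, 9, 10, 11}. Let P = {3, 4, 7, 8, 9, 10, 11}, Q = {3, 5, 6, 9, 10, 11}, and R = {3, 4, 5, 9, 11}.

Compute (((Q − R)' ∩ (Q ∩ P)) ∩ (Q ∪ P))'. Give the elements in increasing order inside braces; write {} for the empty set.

Q − R = {6, 10}
(Q − R)' = {3, 4, 5, 7, 8, 9, 11}
Q ∩ P = {3, 9, 10, 11}
(Q − R)' ∩ (Q ∩ P) = {3, 9, 11}
Q ∪ P = {3, 4, 5, 6, 7, 8, 9, 10, 11}
((Q − R)' ∩ (Q ∩ P)) ∩ (Q ∪ P) = {3, 9, 11}
(((Q − R)' ∩ (Q ∩ P)) ∩ (Q ∪ P))' = {4, 5, 6, 7, 8, 10}

{4, 5, 6, 7, 8, 10}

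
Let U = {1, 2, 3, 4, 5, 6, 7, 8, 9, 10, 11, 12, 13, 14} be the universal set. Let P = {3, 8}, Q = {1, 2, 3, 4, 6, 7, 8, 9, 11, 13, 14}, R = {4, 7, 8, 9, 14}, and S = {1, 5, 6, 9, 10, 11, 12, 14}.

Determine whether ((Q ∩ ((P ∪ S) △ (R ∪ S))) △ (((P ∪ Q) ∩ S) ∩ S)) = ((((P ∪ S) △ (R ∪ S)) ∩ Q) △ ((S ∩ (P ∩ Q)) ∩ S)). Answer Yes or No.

No

P ∪ S = {1, 3, 5, 6, 8, 9, 10, 11, 12, 14}
R ∪ S = {1, 4, 5, 6, 7, 8, 9, 10, 11, 12, 14}
(P ∪ S) △ (R ∪ S) = {3, 4, 7}
Q ∩ ((P ∪ S) △ (R ∪ S)) = {3, 4, 7}
P ∪ Q = {1, 2, 3, 4, 6, 7, 8, 9, 11, 13, 14}
(P ∪ Q) ∩ S = {1, 6, 9, 11, 14}
((P ∪ Q) ∩ S) ∩ S = {1, 6, 9, 11, 14}
(Q ∩ ((P ∪ S) △ (R ∪ S))) △ (((P ∪ Q) ∩ S) ∩ S) = {1, 3, 4, 6, 7, 9, 11, 14}
((P ∪ S) △ (R ∪ S)) ∩ Q = {3, 4, 7}
P ∩ Q = {3, 8}
S ∩ (P ∩ Q) = {}
(S ∩ (P ∩ Q)) ∩ S = {}
(((P ∪ S) △ (R ∪ S)) ∩ Q) △ ((S ∩ (P ∩ Q)) ∩ S) = {3, 4, 7}
1 ∈ (Q ∩ ((P ∪ S) △ (R ∪ S))) △ (((P ∪ Q) ∩ S) ∩ S) but 1 ∉ (((P ∪ S) △ (R ∪ S)) ∩ Q) △ ((S ∩ (P ∩ Q)) ∩ S), so they differ.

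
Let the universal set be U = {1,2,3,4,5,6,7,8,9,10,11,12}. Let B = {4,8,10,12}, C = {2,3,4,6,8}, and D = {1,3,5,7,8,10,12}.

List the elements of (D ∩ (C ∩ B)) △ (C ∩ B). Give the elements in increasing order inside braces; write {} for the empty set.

{4}

C ∩ B = {4,8}
D ∩ (C ∩ B) = {8}
(D ∩ (C ∩ B)) △ (C ∩ B) = {4}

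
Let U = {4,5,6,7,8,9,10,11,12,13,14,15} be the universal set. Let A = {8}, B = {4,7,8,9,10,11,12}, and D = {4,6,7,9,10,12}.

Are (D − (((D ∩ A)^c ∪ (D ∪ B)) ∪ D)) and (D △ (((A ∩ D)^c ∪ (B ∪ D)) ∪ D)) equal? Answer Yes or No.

No

D ∩ A = {}
(D ∩ A)^c = {4,5,6,7,8,9,10,11,12,13,14,15}
D ∪ B = {4,6,7,8,9,10,11,12}
(D ∩ A)^c ∪ (D ∪ B) = {4,5,6,7,8,9,10,11,12,13,14,15}
((D ∩ A)^c ∪ (D ∪ B)) ∪ D = {4,5,6,7,8,9,10,11,12,13,14,15}
D − (((D ∩ A)^c ∪ (D ∪ B)) ∪ D) = {}
A ∩ D = {}
(A ∩ D)^c = {4,5,6,7,8,9,10,11,12,13,14,15}
B ∪ D = {4,6,7,8,9,10,11,12}
(A ∩ D)^c ∪ (B ∪ D) = {4,5,6,7,8,9,10,11,12,13,14,15}
((A ∩ D)^c ∪ (B ∪ D)) ∪ D = {4,5,6,7,8,9,10,11,12,13,14,15}
D △ (((A ∩ D)^c ∪ (B ∪ D)) ∪ D) = {5,8,11,13,14,15}
5 ∈ D △ (((A ∩ D)^c ∪ (B ∪ D)) ∪ D) but 5 ∉ D − (((D ∩ A)^c ∪ (D ∪ B)) ∪ D), so they differ.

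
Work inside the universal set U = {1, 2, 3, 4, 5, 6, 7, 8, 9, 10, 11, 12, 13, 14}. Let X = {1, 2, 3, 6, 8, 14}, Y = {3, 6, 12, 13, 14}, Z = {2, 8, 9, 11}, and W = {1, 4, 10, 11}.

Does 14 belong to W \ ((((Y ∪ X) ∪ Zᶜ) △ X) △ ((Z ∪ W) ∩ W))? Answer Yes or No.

No

14 ∈ Y and 14 ∈ X, so 14 ∈ Y ∪ X
14 ∉ Z, so 14 ∈ Zᶜ
14 ∈ (Y ∪ X) and 14 ∈ Zᶜ, so 14 ∈ (Y ∪ X) ∪ Zᶜ
14 ∈ ((Y ∪ X) ∪ Zᶜ) and 14 ∈ X, so 14 ∉ ((Y ∪ X) ∪ Zᶜ) △ X
14 ∉ Z and 14 ∉ W, so 14 ∉ Z ∪ W
14 ∉ (Z ∪ W) and 14 ∉ W, so 14 ∉ (Z ∪ W) ∩ W
14 ∉ (((Y ∪ X) ∪ Zᶜ) △ X) and 14 ∉ ((Z ∪ W) ∩ W), so 14 ∉ (((Y ∪ X) ∪ Zᶜ) △ X) △ ((Z ∪ W) ∩ W)
14 ∉ W and 14 ∉ ((((Y ∪ X) ∪ Zᶜ) △ X) △ ((Z ∪ W) ∩ W)), so 14 ∉ W \ ((((Y ∪ X) ∪ Zᶜ) △ X) △ ((Z ∪ W) ∩ W))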